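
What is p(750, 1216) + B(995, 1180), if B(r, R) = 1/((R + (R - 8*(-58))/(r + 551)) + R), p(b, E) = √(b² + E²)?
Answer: 773/1825102 + 2*√510289 ≈ 1428.7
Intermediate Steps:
p(b, E) = √(E² + b²)
B(r, R) = 1/(2*R + (464 + R)/(551 + r)) (B(r, R) = 1/((R + (R + 464)/(551 + r)) + R) = 1/((R + (464 + R)/(551 + r)) + R) = 1/(2*R + (464 + R)/(551 + r)))
p(750, 1216) + B(995, 1180) = √(1216² + 750²) + (551 + 995)/(464 + 1103*1180 + 2*1180*995) = √(1478656 + 562500) + 1546/(464 + 1301540 + 2348200) = √2041156 + 1546/3650204 = 2*√510289 + (1/3650204)*1546 = 2*√510289 + 773/1825102 = 773/1825102 + 2*√510289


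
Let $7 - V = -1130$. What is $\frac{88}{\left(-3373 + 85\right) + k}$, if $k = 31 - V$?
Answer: $- \frac{44}{2197} \approx -0.020027$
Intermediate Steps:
$V = 1137$ ($V = 7 - -1130 = 7 + 1130 = 1137$)
$k = -1106$ ($k = 31 - 1137 = -1106$)
$\frac{88}{\left(-3373 + 85\right) + k} = \frac{88}{\left(-3373 + 85\right) - 1106} = \frac{88}{-3288 - 1106} = \frac{88}{-4394} = 88 \left(- \frac{1}{4394}\right) = - \frac{44}{2197}$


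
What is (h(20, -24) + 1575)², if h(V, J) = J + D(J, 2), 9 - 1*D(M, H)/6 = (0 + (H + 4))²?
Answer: 1929321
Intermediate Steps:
D(M, H) = 54 - 6*(4 + H)² (D(M, H) = 54 - 6*(0 + (H + 4))² = 54 - 6*(0 + (4 + H))² = 54 - 6*(4 + H)²)
h(V, J) = -162 + J (h(V, J) = J + (54 - 6*(4 + 2)²) = J + (54 - 6*6²) = J + (54 - 6*36) = J + (54 - 216) = J - 162 = -162 + J)
(h(20, -24) + 1575)² = ((-162 - 24) + 1575)² = (-186 + 1575)² = 1389² = 1929321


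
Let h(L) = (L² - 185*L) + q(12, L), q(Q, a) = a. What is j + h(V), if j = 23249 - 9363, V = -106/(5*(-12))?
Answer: 12207649/900 ≈ 13564.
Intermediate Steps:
V = 53/30 (V = -106/(-60) = -106*(-1/60) = 53/30 ≈ 1.7667)
h(L) = L² - 184*L (h(L) = (L² - 185*L) + L = L² - 184*L)
j = 13886
j + h(V) = 13886 + 53*(-184 + 53/30)/30 = 13886 + (53/30)*(-5467/30) = 13886 - 289751/900 = 12207649/900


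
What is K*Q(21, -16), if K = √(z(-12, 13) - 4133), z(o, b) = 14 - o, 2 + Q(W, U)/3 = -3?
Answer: -555*I*√3 ≈ -961.29*I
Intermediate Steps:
Q(W, U) = -15 (Q(W, U) = -6 + 3*(-3) = -6 - 9 = -15)
K = 37*I*√3 (K = √((14 - 1*(-12)) - 4133) = √((14 + 12) - 4133) = √(26 - 4133) = √(-4107) = 37*I*√3 ≈ 64.086*I)
K*Q(21, -16) = (37*I*√3)*(-15) = -555*I*√3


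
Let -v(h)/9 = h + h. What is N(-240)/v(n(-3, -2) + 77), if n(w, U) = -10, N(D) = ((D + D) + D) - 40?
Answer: 380/603 ≈ 0.63018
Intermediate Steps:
N(D) = -40 + 3*D (N(D) = (2*D + D) - 40 = 3*D - 40 = -40 + 3*D)
v(h) = -18*h (v(h) = -9*(h + h) = -18*h)
N(-240)/v(n(-3, -2) + 77) = (-40 + 3*(-240))/((-18*(-10 + 77))) = (-40 - 720)/((-18*67)) = -760/(-1206) = -760*(-1/1206) = 380/603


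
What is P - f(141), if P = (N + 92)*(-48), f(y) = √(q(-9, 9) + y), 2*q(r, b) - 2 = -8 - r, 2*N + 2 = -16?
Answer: -3984 - √570/2 ≈ -3995.9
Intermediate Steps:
N = -9 (N = -1 + (½)*(-16) = -1 - 8 = -9)
q(r, b) = -3 - r/2 (q(r, b) = 1 + (-8 - r)/2 = 1 + (-4 - r/2) = -3 - r/2)
f(y) = √(3/2 + y) (f(y) = √((-3 - ½*(-9)) + y) = √((-3 + 9/2) + y) = √(3/2 + y))
P = -3984 (P = (-9 + 92)*(-48) = 83*(-48) = -3984)
P - f(141) = -3984 - √(6 + 4*141)/2 = -3984 - √(6 + 564)/2 = -3984 - √570/2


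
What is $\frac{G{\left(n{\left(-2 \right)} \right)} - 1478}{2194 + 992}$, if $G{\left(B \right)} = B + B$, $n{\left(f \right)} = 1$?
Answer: $- \frac{82}{177} \approx -0.46328$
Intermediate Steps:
$G{\left(B \right)} = 2 B$
$\frac{G{\left(n{\left(-2 \right)} \right)} - 1478}{2194 + 992} = \frac{2 \cdot 1 - 1478}{2194 + 992} = \frac{2 - 1478}{3186} = \left(-1476\right) \frac{1}{3186} = - \frac{82}{177}$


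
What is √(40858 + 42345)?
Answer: √83203 ≈ 288.45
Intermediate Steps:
√(40858 + 42345) = √83203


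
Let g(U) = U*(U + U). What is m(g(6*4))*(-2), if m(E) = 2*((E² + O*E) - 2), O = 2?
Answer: -5317624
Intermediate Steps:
g(U) = 2*U² (g(U) = U*(2*U) = 2*U²)
m(E) = -4 + 2*E² + 4*E (m(E) = 2*((E² + 2*E) - 2) = 2*(-2 + E² + 2*E) = -4 + 2*E² + 4*E)
m(g(6*4))*(-2) = (-4 + 2*(2*(6*4)²)² + 4*(2*(6*4)²))*(-2) = (-4 + 2*(2*24²)² + 4*(2*24²))*(-2) = (-4 + 2*(2*576)² + 4*(2*576))*(-2) = (-4 + 2*1152² + 4*1152)*(-2) = (-4 + 2*1327104 + 4608)*(-2) = (-4 + 2654208 + 4608)*(-2) = 2658812*(-2) = -5317624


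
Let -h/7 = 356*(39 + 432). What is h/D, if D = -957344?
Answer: 293433/239336 ≈ 1.2260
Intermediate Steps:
h = -1173732 (h = -2492*(39 + 432) = -2492*471 = -7*167676 = -1173732)
h/D = -1173732/(-957344) = -1173732*(-1/957344) = 293433/239336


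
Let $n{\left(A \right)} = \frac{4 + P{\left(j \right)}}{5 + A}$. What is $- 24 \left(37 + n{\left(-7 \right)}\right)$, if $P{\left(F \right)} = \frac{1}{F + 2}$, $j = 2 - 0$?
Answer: $-837$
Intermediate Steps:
$j = 2$ ($j = 2 + 0 = 2$)
$P{\left(F \right)} = \frac{1}{2 + F}$
$n{\left(A \right)} = \frac{17}{4 \left(5 + A\right)}$ ($n{\left(A \right)} = \frac{4 + \frac{1}{2 + 2}}{5 + A} = \frac{4 + \frac{1}{4}}{5 + A} = \frac{17}{4 \left(5 + A\right)}$)
$- 24 \left(37 + n{\left(-7 \right)}\right) = - 24 \left(37 + \frac{17}{4 \left(5 - 7\right)}\right) = - 24 \left(37 + \frac{17}{4 \left(-2\right)}\right) = - 24 \left(37 + \frac{17}{4} \left(- \frac{1}{2}\right)\right) = - 24 \left(37 - \frac{17}{8}\right) = \left(-24\right) \frac{279}{8} = -837$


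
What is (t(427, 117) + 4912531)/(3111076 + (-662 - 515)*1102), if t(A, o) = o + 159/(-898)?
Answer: 630222535/232713108 ≈ 2.7082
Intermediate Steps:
t(A, o) = -159/898 + o (t(A, o) = o + 159*(-1/898) = o - 159/898 = -159/898 + o)
(t(427, 117) + 4912531)/(3111076 + (-662 - 515)*1102) = ((-159/898 + 117) + 4912531)/(3111076 + (-662 - 515)*1102) = (104907/898 + 4912531)/(3111076 - 1177*1102) = 4411557745/(898*(3111076 - 1297054)) = (4411557745/898)/1814022 = (4411557745/898)*(1/1814022) = 630222535/232713108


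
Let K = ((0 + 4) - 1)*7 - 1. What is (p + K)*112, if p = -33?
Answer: -1456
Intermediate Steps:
K = 20 (K = (4 - 1)*7 - 1 = 3*7 - 1 = 21 - 1 = 20)
(p + K)*112 = (-33 + 20)*112 = -13*112 = -1456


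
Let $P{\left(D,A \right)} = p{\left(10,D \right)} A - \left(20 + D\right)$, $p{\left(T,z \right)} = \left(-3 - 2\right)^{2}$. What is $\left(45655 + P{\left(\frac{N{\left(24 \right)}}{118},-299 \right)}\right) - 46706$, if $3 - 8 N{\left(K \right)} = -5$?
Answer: $- \frac{1008429}{118} \approx -8546.0$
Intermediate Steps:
$N{\left(K \right)} = 1$ ($N{\left(K \right)} = \frac{3}{8} - - \frac{5}{8} = \frac{3}{8} + \frac{5}{8} = 1$)
$p{\left(T,z \right)} = 25$ ($p{\left(T,z \right)} = \left(-5\right)^{2} = 25$)
$P{\left(D,A \right)} = -20 - D + 25 A$ ($P{\left(D,A \right)} = 25 A - \left(20 + D\right) = -20 - D + 25 A$)
$\left(45655 + P{\left(\frac{N{\left(24 \right)}}{118},-299 \right)}\right) - 46706 = \left(45655 - \left(7495 + \frac{1}{118}\right)\right) - 46706 = \left(45655 - \frac{884411}{118}\right) - 46706 = \frac{4502879}{118} - 46706 = - \frac{1008429}{118}$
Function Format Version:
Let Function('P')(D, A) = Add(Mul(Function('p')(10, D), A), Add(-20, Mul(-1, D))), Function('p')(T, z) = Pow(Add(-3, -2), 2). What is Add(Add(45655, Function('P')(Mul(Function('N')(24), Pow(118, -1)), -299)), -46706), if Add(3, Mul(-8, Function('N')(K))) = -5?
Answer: Rational(-1008429, 118) ≈ -8546.0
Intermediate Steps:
Function('N')(K) = 1 (Function('N')(K) = Add(Rational(3, 8), Mul(Rational(-1, 8), -5)) = Add(Rational(3, 8), Rational(5, 8)) = 1)
Function('p')(T, z) = 25 (Function('p')(T, z) = Pow(-5, 2) = 25)
Function('P')(D, A) = Add(-20, Mul(-1, D), Mul(25, A)) (Function('P')(D, A) = Add(Mul(25, A), Add(-20, Mul(-1, D))) = Add(-20, Mul(-1, D), Mul(25, A)))
Add(Add(45655, Function('P')(Mul(Function('N')(24), Pow(118, -1)), -299)), -46706) = Add(Add(45655, Add(-20, Mul(-1, Mul(1, Pow(118, -1))), Mul(25, -299))), -46706) = Add(Add(45655, Add(-20, Mul(-1, Mul(1, Rational(1, 118))), -7475)), -46706) = Add(Add(45655, Add(-20, Mul(-1, Rational(1, 118)), -7475)), -46706) = Add(Add(45655, Add(-20, Rational(-1, 118), -7475)), -46706) = Add(Add(45655, Rational(-884411, 118)), -46706) = Add(Rational(4502879, 118), -46706) = Rational(-1008429, 118)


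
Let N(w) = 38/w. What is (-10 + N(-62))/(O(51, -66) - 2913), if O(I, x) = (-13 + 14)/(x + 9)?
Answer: 18753/5147302 ≈ 0.0036433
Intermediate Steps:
O(I, x) = 1/(9 + x)
(-10 + N(-62))/(O(51, -66) - 2913) = (-10 + 38/(-62))/(1/(9 - 66) - 2913) = (-10 + 38*(-1/62))/(1/(-57) - 2913) = (-10 - 19/31)/(-1/57 - 2913) = -329/(31*(-166042/57)) = -329/31*(-57/166042) = 18753/5147302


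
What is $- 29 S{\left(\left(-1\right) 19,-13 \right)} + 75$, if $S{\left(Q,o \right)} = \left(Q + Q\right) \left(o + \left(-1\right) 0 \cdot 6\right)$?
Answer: $-14251$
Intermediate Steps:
$S{\left(Q,o \right)} = 2 Q o$ ($S{\left(Q,o \right)} = 2 Q \left(o + 0 \cdot 6\right) = 2 Q \left(o + 0\right) = 2 Q o$)
$- 29 S{\left(\left(-1\right) 19,-13 \right)} + 75 = - 29 \cdot 2 \left(\left(-1\right) 19\right) \left(-13\right) + 75 = - 29 \cdot 2 \left(-19\right) \left(-13\right) + 75 = \left(-29\right) 494 + 75 = -14326 + 75 = -14251$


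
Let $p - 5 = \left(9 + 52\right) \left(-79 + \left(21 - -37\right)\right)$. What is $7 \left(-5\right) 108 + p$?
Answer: $-5056$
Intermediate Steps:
$p = -1276$ ($p = 5 + \left(9 + 52\right) \left(-79 + \left(21 - -37\right)\right) = 5 + 61 \left(-79 + \left(21 + 37\right)\right) = 5 + 61 \left(-79 + 58\right) = 5 + 61 \left(-21\right) = 5 - 1281 = -1276$)
$7 \left(-5\right) 108 + p = 7 \left(-5\right) 108 - 1276 = \left(-35\right) 108 - 1276 = -3780 - 1276 = -5056$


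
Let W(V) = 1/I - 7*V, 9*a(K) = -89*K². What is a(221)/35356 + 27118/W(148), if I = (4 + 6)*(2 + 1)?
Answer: -393967402231/9889462116 ≈ -39.837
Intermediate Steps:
I = 30 (I = 10*3 = 30)
a(K) = -89*K²/9 (a(K) = (-89*K²)/9 = -89*K²/9)
W(V) = 1/30 - 7*V
a(221)/35356 + 27118/W(148) = -89/9*221²/35356 + 27118/(1/30 - 7*148) = -89/9*48841*(1/35356) + 27118/(1/30 - 1036) = -4346849/9*1/35356 + 27118/(-31079/30) = -4346849/318204 + 27118*(-30/31079) = -4346849/318204 - 813540/31079 = -393967402231/9889462116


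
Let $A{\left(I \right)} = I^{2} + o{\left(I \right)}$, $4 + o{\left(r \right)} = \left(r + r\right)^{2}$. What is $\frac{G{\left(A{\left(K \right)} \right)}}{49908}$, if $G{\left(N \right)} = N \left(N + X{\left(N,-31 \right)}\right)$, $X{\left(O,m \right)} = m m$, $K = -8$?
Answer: $\frac{100883}{12477} \approx 8.0855$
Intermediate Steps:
$o{\left(r \right)} = -4 + 4 r^{2}$ ($o{\left(r \right)} = -4 + \left(r + r\right)^{2} = -4 + \left(2 r\right)^{2} = -4 + 4 r^{2}$)
$A{\left(I \right)} = -4 + 5 I^{2}$ ($A{\left(I \right)} = I^{2} + \left(-4 + 4 I^{2}\right) = -4 + 5 I^{2}$)
$X{\left(O,m \right)} = m^{2}$
$G{\left(N \right)} = N \left(961 + N\right)$ ($G{\left(N \right)} = N \left(N + \left(-31\right)^{2}\right) = N \left(N + 961\right) = N \left(961 + N\right)$)
$\frac{G{\left(A{\left(K \right)} \right)}}{49908} = \frac{\left(-4 + 5 \left(-8\right)^{2}\right) \left(961 - \left(4 - 5 \left(-8\right)^{2}\right)\right)}{49908} = \left(-4 + 5 \cdot 64\right) \left(961 + \left(-4 + 5 \cdot 64\right)\right) \frac{1}{49908} = \left(-4 + 320\right) \left(961 + \left(-4 + 320\right)\right) \frac{1}{49908} = 316 \left(961 + 316\right) \frac{1}{49908} = 316 \cdot 1277 \cdot \frac{1}{49908} = 403532 \cdot \frac{1}{49908} = \frac{100883}{12477}$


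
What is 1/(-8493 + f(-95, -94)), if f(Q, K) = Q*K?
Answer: 1/437 ≈ 0.0022883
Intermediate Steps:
f(Q, K) = K*Q
1/(-8493 + f(-95, -94)) = 1/(-8493 - 94*(-95)) = 1/(-8493 + 8930) = 1/437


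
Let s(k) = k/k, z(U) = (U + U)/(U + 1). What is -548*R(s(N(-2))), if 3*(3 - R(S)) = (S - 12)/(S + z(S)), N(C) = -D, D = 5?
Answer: -7946/3 ≈ -2648.7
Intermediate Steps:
N(C) = -5 (N(C) = -1*5 = -5)
z(U) = 2*U/(1 + U) (z(U) = (2*U)/(1 + U) = 2*U/(1 + U))
s(k) = 1
R(S) = 3 - (-12 + S)/(3*(S + 2*S/(1 + S))) (R(S) = 3 - (S - 12)/(3*(S + 2*S/(1 + S))) = 3 - (-12 + S)/(3*(S + 2*S/(1 + S))))
-548*R(s(N(-2))) = -1096*(6 + 4*1² + 19*1)/(3*1*(3 + 1)) = -1096*(6 + 4*1 + 19)/(3*4) = -1096*(6 + 4 + 19)/(3*4) = -1096*29/(3*4) = -548*29/6 = -7946/3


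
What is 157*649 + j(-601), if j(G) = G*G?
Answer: 463094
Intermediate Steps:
j(G) = G²
157*649 + j(-601) = 157*649 + (-601)² = 101893 + 361201 = 463094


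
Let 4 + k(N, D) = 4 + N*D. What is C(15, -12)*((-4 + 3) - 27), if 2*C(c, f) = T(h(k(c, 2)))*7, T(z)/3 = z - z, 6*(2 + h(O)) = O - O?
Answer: 0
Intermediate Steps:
k(N, D) = D*N (k(N, D) = -4 + (4 + N*D) = -4 + (4 + D*N) = D*N)
h(O) = -2 (h(O) = -2 + (O - O)/6 = -2 + (⅙)*0 = -2 + 0 = -2)
T(z) = 0 (T(z) = 3*(z - z) = 3*0 = 0)
C(c, f) = 0 (C(c, f) = (0*7)/2 = (½)*0 = 0)
C(15, -12)*((-4 + 3) - 27) = 0*((-4 + 3) - 27) = 0*(-1 - 27) = 0*(-28) = 0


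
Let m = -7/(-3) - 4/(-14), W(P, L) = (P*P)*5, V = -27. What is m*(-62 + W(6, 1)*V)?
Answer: -270710/21 ≈ -12891.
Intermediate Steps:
W(P, L) = 5*P² (W(P, L) = P²*5 = 5*P²)
m = 55/21 (m = -7*(-⅓) - 4*(-1/14) = 7/3 + 2/7 = 55/21 ≈ 2.6190)
m*(-62 + W(6, 1)*V) = 55*(-62 + (5*6²)*(-27))/21 = 55*(-62 + (5*36)*(-27))/21 = 55*(-62 + 180*(-27))/21 = 55*(-62 - 4860)/21 = (55/21)*(-4922) = -270710/21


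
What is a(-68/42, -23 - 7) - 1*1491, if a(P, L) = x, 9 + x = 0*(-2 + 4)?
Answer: -1500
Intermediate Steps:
x = -9 (x = -9 + 0*(-2 + 4) = -9 + 0*2 = -9 + 0 = -9)
a(P, L) = -9
a(-68/42, -23 - 7) - 1*1491 = -9 - 1*1491 = -9 - 1491 = -1500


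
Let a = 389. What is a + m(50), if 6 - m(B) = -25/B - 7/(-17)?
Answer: 13433/34 ≈ 395.09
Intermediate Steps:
m(B) = 95/17 + 25/B (m(B) = 6 - (-25/B - 7/(-17)) = 6 - (-25/B - 7*(-1/17)) = 6 - (-25/B + 7/17) = 6 - (7/17 - 25/B) = 6 + (-7/17 + 25/B) = 95/17 + 25/B)
a + m(50) = 389 + (95/17 + 25/50) = 389 + (95/17 + 25*(1/50)) = 389 + (95/17 + ½) = 389 + 207/34 = 13433/34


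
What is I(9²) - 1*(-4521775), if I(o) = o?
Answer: 4521856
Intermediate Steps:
I(9²) - 1*(-4521775) = 9² - 1*(-4521775) = 81 + 4521775 = 4521856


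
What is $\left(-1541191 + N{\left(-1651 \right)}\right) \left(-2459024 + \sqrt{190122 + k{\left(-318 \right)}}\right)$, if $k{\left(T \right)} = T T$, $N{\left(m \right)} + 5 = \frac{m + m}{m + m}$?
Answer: $3789835493680 - 1541195 \sqrt{291246} \approx 3.789 \cdot 10^{12}$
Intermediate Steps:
$N{\left(m \right)} = -4$ ($N{\left(m \right)} = -5 + \frac{m + m}{m + m} = -5 + \frac{2 m}{2 m} = -5 + 2 m \frac{1}{2 m} = -5 + 1 = -4$)
$k{\left(T \right)} = T^{2}$
$\left(-1541191 + N{\left(-1651 \right)}\right) \left(-2459024 + \sqrt{190122 + k{\left(-318 \right)}}\right) = \left(-1541191 - 4\right) \left(-2459024 + \sqrt{190122 + \left(-318\right)^{2}}\right) = - 1541195 \left(-2459024 + \sqrt{190122 + 101124}\right) = - 1541195 \left(-2459024 + \sqrt{291246}\right) = 3789835493680 - 1541195 \sqrt{291246}$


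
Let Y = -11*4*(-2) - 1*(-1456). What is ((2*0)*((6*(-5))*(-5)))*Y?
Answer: 0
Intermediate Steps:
Y = 1544 (Y = -44*(-2) + 1456 = 88 + 1456 = 1544)
((2*0)*((6*(-5))*(-5)))*Y = ((2*0)*((6*(-5))*(-5)))*1544 = (0*(-30*(-5)))*1544 = (0*150)*1544 = 0*1544 = 0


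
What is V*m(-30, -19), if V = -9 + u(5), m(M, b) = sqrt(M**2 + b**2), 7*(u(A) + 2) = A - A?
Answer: -11*sqrt(1261) ≈ -390.62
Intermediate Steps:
u(A) = -2 (u(A) = -2 + (A - A)/7 = -2 + (1/7)*0 = -2 + 0 = -2)
V = -11 (V = -9 - 2 = -11)
V*m(-30, -19) = -11*sqrt((-30)**2 + (-19)**2) = -11*sqrt(900 + 361) = -11*sqrt(1261)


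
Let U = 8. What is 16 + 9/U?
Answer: 137/8 ≈ 17.125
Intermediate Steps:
16 + 9/U = 16 + 9/8 = 137/8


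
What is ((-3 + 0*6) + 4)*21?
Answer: 21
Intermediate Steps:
((-3 + 0*6) + 4)*21 = ((-3 + 0) + 4)*21 = (-3 + 4)*21 = 1*21 = 21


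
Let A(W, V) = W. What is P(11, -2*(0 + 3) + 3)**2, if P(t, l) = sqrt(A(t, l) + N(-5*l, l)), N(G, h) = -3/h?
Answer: 12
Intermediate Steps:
P(t, l) = sqrt(t - 3/l)
P(11, -2*(0 + 3) + 3)**2 = (sqrt(11 - 3/(-2*(0 + 3) + 3)))**2 = (sqrt(11 - 3/(-2*3 + 3)))**2 = (sqrt(11 - 3/(-6 + 3)))**2 = (sqrt(11 - 3/(-3)))**2 = (sqrt(11 - 3*(-1/3)))**2 = (sqrt(11 + 1))**2 = (sqrt(12))**2 = (2*sqrt(3))**2 = 12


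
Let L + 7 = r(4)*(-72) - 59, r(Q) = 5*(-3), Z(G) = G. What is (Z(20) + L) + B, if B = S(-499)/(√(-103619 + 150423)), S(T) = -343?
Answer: 1034 - 343*√11701/23402 ≈ 1032.4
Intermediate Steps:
r(Q) = -15
L = 1014 (L = -7 + (-15*(-72) - 59) = -7 + (1080 - 59) = -7 + 1021 = 1014)
B = -343*√11701/23402 (B = -343/√(-103619 + 150423) = -343*√11701/23402 ≈ -1.5855)
(Z(20) + L) + B = (20 + 1014) - 343*√11701/23402 = 1034 - 343*√11701/23402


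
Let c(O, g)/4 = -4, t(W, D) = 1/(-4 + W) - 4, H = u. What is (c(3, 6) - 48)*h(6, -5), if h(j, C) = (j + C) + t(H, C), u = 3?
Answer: 256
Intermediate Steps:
H = 3
t(W, D) = -4 + 1/(-4 + W)
c(O, g) = -16 (c(O, g) = 4*(-4) = -16)
h(j, C) = -5 + C + j (h(j, C) = (j + C) + (17 - 4*3)/(-4 + 3) = (C + j) + (17 - 12)/(-1) = (C + j) - 1*5 = (C + j) - 5 = -5 + C + j)
(c(3, 6) - 48)*h(6, -5) = (-16 - 48)*(-5 - 5 + 6) = -64*(-4) = 256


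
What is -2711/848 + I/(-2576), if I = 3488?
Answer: -621335/136528 ≈ -4.5510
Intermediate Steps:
-2711/848 + I/(-2576) = -2711/848 + 3488/(-2576) = -2711*1/848 + 3488*(-1/2576) = -2711/848 - 218/161 = -621335/136528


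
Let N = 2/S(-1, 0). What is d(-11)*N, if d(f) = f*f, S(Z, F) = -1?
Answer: -242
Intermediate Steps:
d(f) = f²
N = -2 (N = 2/(-1) = 2*(-1) = -2)
d(-11)*N = (-11)²*(-2) = 121*(-2) = -242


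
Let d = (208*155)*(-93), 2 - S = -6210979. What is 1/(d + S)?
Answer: 1/3212661 ≈ 3.1127e-7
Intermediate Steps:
S = 6210981 (S = 2 - 1*(-6210979) = 2 + 6210979 = 6210981)
d = -2998320 (d = 32240*(-93) = -2998320)
1/(d + S) = 1/(-2998320 + 6210981) = 1/3212661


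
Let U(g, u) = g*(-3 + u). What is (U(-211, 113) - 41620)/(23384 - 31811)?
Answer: 21610/2809 ≈ 7.6931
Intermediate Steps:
(U(-211, 113) - 41620)/(23384 - 31811) = (-211*(-3 + 113) - 41620)/(23384 - 31811) = (-211*110 - 41620)/(-8427) = (-23210 - 41620)*(-1/8427) = -64830*(-1/8427) = 21610/2809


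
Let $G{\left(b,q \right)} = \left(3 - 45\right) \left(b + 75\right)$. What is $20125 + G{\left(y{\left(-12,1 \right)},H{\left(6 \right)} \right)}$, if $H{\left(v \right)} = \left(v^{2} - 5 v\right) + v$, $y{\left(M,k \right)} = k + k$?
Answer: $16891$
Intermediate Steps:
$y{\left(M,k \right)} = 2 k$
$H{\left(v \right)} = v^{2} - 4 v$
$G{\left(b,q \right)} = -3150 - 42 b$ ($G{\left(b,q \right)} = - 42 \left(75 + b\right) = -3150 - 42 b$)
$20125 + G{\left(y{\left(-12,1 \right)},H{\left(6 \right)} \right)} = 20125 - \left(3150 + 42 \cdot 2 \cdot 1\right) = 20125 - 3234 = 16891$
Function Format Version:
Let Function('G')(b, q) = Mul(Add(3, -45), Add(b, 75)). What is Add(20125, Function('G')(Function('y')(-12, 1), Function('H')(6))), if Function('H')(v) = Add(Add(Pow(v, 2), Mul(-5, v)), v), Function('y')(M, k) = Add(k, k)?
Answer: 16891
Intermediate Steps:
Function('y')(M, k) = Mul(2, k)
Function('H')(v) = Add(Pow(v, 2), Mul(-4, v))
Function('G')(b, q) = Add(-3150, Mul(-42, b)) (Function('G')(b, q) = Mul(-42, Add(75, b)) = Add(-3150, Mul(-42, b)))
Add(20125, Function('G')(Function('y')(-12, 1), Function('H')(6))) = Add(20125, Add(-3150, Mul(-42, Mul(2, 1)))) = Add(20125, Add(-3150, Mul(-42, 2))) = Add(20125, Add(-3150, -84)) = Add(20125, -3234) = 16891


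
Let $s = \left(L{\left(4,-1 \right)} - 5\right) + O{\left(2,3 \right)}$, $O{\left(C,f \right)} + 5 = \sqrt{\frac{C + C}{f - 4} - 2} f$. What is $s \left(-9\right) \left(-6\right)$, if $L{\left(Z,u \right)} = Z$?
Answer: $-324 + 162 i \sqrt{6} \approx -324.0 + 396.82 i$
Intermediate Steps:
$O{\left(C,f \right)} = -5 + f \sqrt{-2 + \frac{2 C}{-4 + f}}$ ($O{\left(C,f \right)} = -5 + \sqrt{\frac{C + C}{f - 4} - 2} f = -5 + \sqrt{\frac{2 C}{-4 + f} - 2} f = -5 + \sqrt{-2 + \frac{2 C}{-4 + f}} f = -5 + f \sqrt{-2 + \frac{2 C}{-4 + f}}$)
$s = -6 + 3 i \sqrt{6}$ ($s = \left(4 - 5\right) - \left(5 - 3 \sqrt{2} \sqrt{\frac{4 + 2 - 3}{-4 + 3}}\right) = -1 - \left(5 - 3 \sqrt{2} \sqrt{\frac{4 + 2 - 3}{-1}}\right) = -1 - \left(5 - 3 \sqrt{2} \sqrt{\left(-1\right) 3}\right) = -1 - \left(5 - 3 \sqrt{2} \sqrt{-3}\right) = -1 - \left(5 - 3 \sqrt{2} i \sqrt{3}\right) = -1 - \left(5 - 3 i \sqrt{6}\right) = -6 + 3 i \sqrt{6} \approx -6.0 + 7.3485 i$)
$s \left(-9\right) \left(-6\right) = \left(-6 + 3 i \sqrt{6}\right) \left(-9\right) \left(-6\right) = \left(54 - 27 i \sqrt{6}\right) \left(-6\right) = -324 + 162 i \sqrt{6}$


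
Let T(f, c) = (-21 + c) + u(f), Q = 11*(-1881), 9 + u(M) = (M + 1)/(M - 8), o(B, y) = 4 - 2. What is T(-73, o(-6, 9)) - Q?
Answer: 185975/9 ≈ 20664.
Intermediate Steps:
o(B, y) = 2
u(M) = -9 + (1 + M)/(-8 + M) (u(M) = -9 + (M + 1)/(M - 8) = -9 + (1 + M)/(-8 + M))
Q = -20691
T(f, c) = -21 + c + (73 - 8*f)/(-8 + f) (T(f, c) = (-21 + c) + (73 - 8*f)/(-8 + f) = -21 + c + (73 - 8*f)/(-8 + f))
T(-73, o(-6, 9)) - Q = (73 - 8*(-73) + (-21 + 2)*(-8 - 73))/(-8 - 73) - 1*(-20691) = (73 + 584 - 19*(-81))/(-81) + 20691 = -(73 + 584 + 1539)/81 + 20691 = -1/81*2196 + 20691 = -244/9 + 20691 = 185975/9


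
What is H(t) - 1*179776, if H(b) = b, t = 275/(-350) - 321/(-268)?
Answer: -337259003/1876 ≈ -1.7978e+5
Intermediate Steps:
t = 773/1876 (t = 275*(-1/350) - 321*(-1/268) = -11/14 + 321/268 = 773/1876 ≈ 0.41205)
H(t) - 1*179776 = 773/1876 - 1*179776 = 773/1876 - 179776 = -337259003/1876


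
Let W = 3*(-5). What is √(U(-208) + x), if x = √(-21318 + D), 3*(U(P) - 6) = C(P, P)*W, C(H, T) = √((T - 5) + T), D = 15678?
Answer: √(6 - 5*I*√421 + 2*I*√1410) ≈ 4.1315 - 3.3271*I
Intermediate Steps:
C(H, T) = √(-5 + 2*T) (C(H, T) = √((-5 + T) + T) = √(-5 + 2*T))
W = -15
U(P) = 6 - 5*√(-5 + 2*P) (U(P) = 6 + (√(-5 + 2*P)*(-15))/3 = 6 + (-15*√(-5 + 2*P))/3 = 6 - 5*√(-5 + 2*P))
x = 2*I*√1410 (x = √(-21318 + 15678) = √(-5640) = 2*I*√1410 ≈ 75.1*I)
√(U(-208) + x) = √((6 - 5*√(-5 + 2*(-208))) + 2*I*√1410) = √((6 - 5*√(-5 - 416)) + 2*I*√1410) = √((6 - 5*I*√421) + 2*I*√1410) = √(6 - 5*I*√421 + 2*I*√1410)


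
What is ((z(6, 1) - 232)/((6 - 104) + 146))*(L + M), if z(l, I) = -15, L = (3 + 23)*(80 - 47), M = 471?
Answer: -109421/16 ≈ -6838.8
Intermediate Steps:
L = 858 (L = 26*33 = 858)
((z(6, 1) - 232)/((6 - 104) + 146))*(L + M) = ((-15 - 232)/((6 - 104) + 146))*(858 + 471) = -247/(-98 + 146)*1329 = -247/48*1329 = -109421/16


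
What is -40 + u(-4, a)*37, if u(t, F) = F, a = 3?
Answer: 71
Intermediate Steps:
-40 + u(-4, a)*37 = -40 + 3*37 = -40 + 111 = 71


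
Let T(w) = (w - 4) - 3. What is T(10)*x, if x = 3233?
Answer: 9699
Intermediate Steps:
T(w) = -7 + w (T(w) = (-4 + w) - 3 = -7 + w)
T(10)*x = (-7 + 10)*3233 = 3*3233 = 9699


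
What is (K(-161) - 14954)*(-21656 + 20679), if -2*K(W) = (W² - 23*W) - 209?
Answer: 57958571/2 ≈ 2.8979e+7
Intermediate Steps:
K(W) = 209/2 - W²/2 + 23*W/2 (K(W) = -((W² - 23*W) - 209)/2 = -(-209 + W² - 23*W)/2 = 209/2 - W²/2 + 23*W/2)
(K(-161) - 14954)*(-21656 + 20679) = ((209/2 - ½*(-161)² + (23/2)*(-161)) - 14954)*(-21656 + 20679) = ((209/2 - ½*25921 - 3703/2) - 14954)*(-977) = ((209/2 - 25921/2 - 3703/2) - 14954)*(-977) = (-29415/2 - 14954)*(-977) = -59323/2*(-977) = 57958571/2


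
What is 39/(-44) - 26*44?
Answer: -50375/44 ≈ -1144.9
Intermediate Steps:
39/(-44) - 26*44 = 39*(-1/44) - 1144 = -39/44 - 1144 = -50375/44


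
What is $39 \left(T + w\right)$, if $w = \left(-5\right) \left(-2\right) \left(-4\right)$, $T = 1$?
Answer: $-1521$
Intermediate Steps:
$w = -40$ ($w = 10 \left(-4\right) = -40$)
$39 \left(T + w\right) = 39 \left(1 - 40\right) = 39 \left(-39\right) = -1521$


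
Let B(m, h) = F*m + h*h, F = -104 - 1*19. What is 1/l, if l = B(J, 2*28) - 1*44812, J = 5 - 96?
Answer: -1/30483 ≈ -3.2805e-5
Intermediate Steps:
F = -123 (F = -104 - 19 = -123)
J = -91
B(m, h) = h**2 - 123*m (B(m, h) = -123*m + h*h = -123*m + h**2 = h**2 - 123*m)
l = -30483 (l = ((2*28)**2 - 123*(-91)) - 1*44812 = (56**2 + 11193) - 44812 = (3136 + 11193) - 44812 = 14329 - 44812 = -30483)
1/l = 1/(-30483) = -1/30483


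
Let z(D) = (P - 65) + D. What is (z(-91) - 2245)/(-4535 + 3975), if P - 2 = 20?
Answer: 2379/560 ≈ 4.2482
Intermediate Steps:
P = 22 (P = 2 + 20 = 22)
z(D) = -43 + D (z(D) = (22 - 65) + D = -43 + D)
(z(-91) - 2245)/(-4535 + 3975) = ((-43 - 91) - 2245)/(-4535 + 3975) = (-134 - 2245)/(-560) = -2379*(-1/560) = 2379/560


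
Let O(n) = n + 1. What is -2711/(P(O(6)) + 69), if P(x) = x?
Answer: -2711/76 ≈ -35.671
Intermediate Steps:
O(n) = 1 + n
-2711/(P(O(6)) + 69) = -2711/((1 + 6) + 69) = -2711/(7 + 69) = -2711/76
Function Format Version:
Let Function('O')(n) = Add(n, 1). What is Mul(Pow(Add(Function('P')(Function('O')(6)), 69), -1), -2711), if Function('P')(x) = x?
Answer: Rational(-2711, 76) ≈ -35.671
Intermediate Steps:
Function('O')(n) = Add(1, n)
Mul(Pow(Add(Function('P')(Function('O')(6)), 69), -1), -2711) = Mul(Pow(Add(Add(1, 6), 69), -1), -2711) = Mul(Pow(Add(7, 69), -1), -2711) = Mul(Pow(76, -1), -2711) = Mul(Rational(1, 76), -2711) = Rational(-2711, 76)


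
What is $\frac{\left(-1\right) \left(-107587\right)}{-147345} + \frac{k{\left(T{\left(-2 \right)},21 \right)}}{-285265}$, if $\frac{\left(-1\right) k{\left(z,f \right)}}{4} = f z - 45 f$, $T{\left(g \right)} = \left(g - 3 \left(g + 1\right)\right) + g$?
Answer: $- \frac{6252029327}{8406474285} \approx -0.74372$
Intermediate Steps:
$T{\left(g \right)} = -3 - g$ ($T{\left(g \right)} = \left(g - 3 \left(1 + g\right)\right) + g = \left(g - \left(3 + 3 g\right)\right) + g = \left(-3 - 2 g\right) + g = -3 - g$)
$k{\left(z,f \right)} = 180 f - 4 f z$ ($k{\left(z,f \right)} = - 4 \left(f z - 45 f\right) = - 4 \left(- 45 f + f z\right) = 180 f - 4 f z$)
$\frac{\left(-1\right) \left(-107587\right)}{-147345} + \frac{k{\left(T{\left(-2 \right)},21 \right)}}{-285265} = \frac{\left(-1\right) \left(-107587\right)}{-147345} + \frac{4 \cdot 21 \left(45 - \left(-3 - -2\right)\right)}{-285265} = 107587 \left(- \frac{1}{147345}\right) + 4 \cdot 21 \left(45 - \left(-3 + 2\right)\right) \left(- \frac{1}{285265}\right) = - \frac{107587}{147345} + 4 \cdot 21 \left(45 - -1\right) \left(- \frac{1}{285265}\right) = - \frac{107587}{147345} + 4 \cdot 21 \left(45 + 1\right) \left(- \frac{1}{285265}\right) = - \frac{107587}{147345} + 4 \cdot 21 \cdot 46 \left(- \frac{1}{285265}\right) = - \frac{107587}{147345} + 3864 \left(- \frac{1}{285265}\right) = - \frac{107587}{147345} - \frac{3864}{285265} = - \frac{6252029327}{8406474285}$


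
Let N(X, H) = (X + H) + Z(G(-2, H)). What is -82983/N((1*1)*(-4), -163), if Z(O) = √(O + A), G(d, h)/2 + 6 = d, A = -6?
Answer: 13858161/27911 + 82983*I*√22/27911 ≈ 496.51 + 13.945*I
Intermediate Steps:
G(d, h) = -12 + 2*d
Z(O) = √(-6 + O) (Z(O) = √(O - 6) = √(-6 + O))
N(X, H) = H + X + I*√22 (N(X, H) = (X + H) + √(-6 + (-12 + 2*(-2))) = (H + X) + √(-6 + (-12 - 4)) = (H + X) + √(-6 - 16) = (H + X) + √(-22) = (H + X) + I*√22 = H + X + I*√22)
-82983/N((1*1)*(-4), -163) = -82983/(-163 + (1*1)*(-4) + I*√22) = -82983/(-163 + 1*(-4) + I*√22) = -82983/(-163 - 4 + I*√22) = -82983/(-167 + I*√22)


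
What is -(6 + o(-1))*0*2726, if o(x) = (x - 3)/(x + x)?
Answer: 0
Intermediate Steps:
o(x) = (-3 + x)/(2*x) (o(x) = (-3 + x)/((2*x)) = (-3 + x)*(1/(2*x)) = (-3 + x)/(2*x))
-(6 + o(-1))*0*2726 = -(6 + (½)*(-3 - 1)/(-1))*0*2726 = -(6 + (½)*(-1)*(-4))*0*2726 = -(6 + 2)*0*2726 = -8*0*2726 = -0*2726 = -1*0 = 0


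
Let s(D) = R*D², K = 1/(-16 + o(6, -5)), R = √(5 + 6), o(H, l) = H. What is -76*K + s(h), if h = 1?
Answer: 38/5 + √11 ≈ 10.917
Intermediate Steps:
R = √11 ≈ 3.3166
K = -⅒ (K = 1/(-16 + 6) = 1/(-10) = -⅒ ≈ -0.10000)
s(D) = √11*D²
-76*K + s(h) = -76*(-⅒) + √11*1² = 38/5 + √11*1 = 38/5 + √11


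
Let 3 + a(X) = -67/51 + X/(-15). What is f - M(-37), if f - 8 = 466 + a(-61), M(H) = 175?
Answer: 25394/85 ≈ 298.75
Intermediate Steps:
a(X) = -220/51 - X/15 (a(X) = -3 + (-67/51 + X/(-15)) = -3 + (-67*1/51 + X*(-1/15)) = -3 + (-67/51 - X/15) = -220/51 - X/15)
f = 40269/85 (f = 8 + (466 + (-220/51 - 1/15*(-61))) = 8 + (466 + (-220/51 + 61/15)) = 8 + (466 - 21/85) = 8 + 39589/85 = 40269/85 ≈ 473.75)
f - M(-37) = 40269/85 - 1*175 = 40269/85 - 175 = 25394/85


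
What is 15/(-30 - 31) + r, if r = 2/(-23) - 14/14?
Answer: -1870/1403 ≈ -1.3329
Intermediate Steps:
r = -25/23 (r = 2*(-1/23) - 14*1/14 = -2/23 - 1 = -25/23 ≈ -1.0870)
15/(-30 - 31) + r = 15/(-30 - 31) - 25/23 = 15/(-61) - 25/23 = -1/61*15 - 25/23 = -15/61 - 25/23 = -1870/1403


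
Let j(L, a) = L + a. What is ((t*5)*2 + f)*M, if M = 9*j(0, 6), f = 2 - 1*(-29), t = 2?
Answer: 2754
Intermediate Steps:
f = 31 (f = 2 + 29 = 31)
M = 54 (M = 9*(0 + 6) = 9*6 = 54)
((t*5)*2 + f)*M = ((2*5)*2 + 31)*54 = (10*2 + 31)*54 = (20 + 31)*54 = 51*54 = 2754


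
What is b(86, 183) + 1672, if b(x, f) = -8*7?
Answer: 1616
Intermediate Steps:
b(x, f) = -56
b(86, 183) + 1672 = -56 + 1672 = 1616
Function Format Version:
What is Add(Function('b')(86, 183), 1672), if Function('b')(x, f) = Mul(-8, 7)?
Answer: 1616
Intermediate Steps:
Function('b')(x, f) = -56
Add(Function('b')(86, 183), 1672) = Add(-56, 1672) = 1616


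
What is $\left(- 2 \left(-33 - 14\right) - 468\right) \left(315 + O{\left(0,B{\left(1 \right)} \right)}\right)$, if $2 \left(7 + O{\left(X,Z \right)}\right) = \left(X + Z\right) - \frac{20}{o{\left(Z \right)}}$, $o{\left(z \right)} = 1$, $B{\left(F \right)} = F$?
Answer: $-111639$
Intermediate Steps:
$O{\left(X,Z \right)} = -17 + \frac{X}{2} + \frac{Z}{2}$ ($O{\left(X,Z \right)} = -7 + \frac{\left(X + Z\right) - \frac{20}{1}}{2} = -7 + \frac{\left(X + Z\right) - 20}{2} = -7 + \frac{-20 + X + Z}{2} = -7 + \left(-10 + \frac{X}{2} + \frac{Z}{2}\right) = -17 + \frac{X}{2} + \frac{Z}{2}$)
$\left(- 2 \left(-33 - 14\right) - 468\right) \left(315 + O{\left(0,B{\left(1 \right)} \right)}\right) = \left(- 2 \left(-33 - 14\right) - 468\right) \left(315 + \left(-17 + \frac{1}{2} \cdot 0 + \frac{1}{2} \cdot 1\right)\right) = \left(\left(-2\right) \left(-47\right) - 468\right) \left(315 + \left(-17 + 0 + \frac{1}{2}\right)\right) = \left(94 - 468\right) \left(315 - \frac{33}{2}\right) = \left(-374\right) \frac{597}{2} = -111639$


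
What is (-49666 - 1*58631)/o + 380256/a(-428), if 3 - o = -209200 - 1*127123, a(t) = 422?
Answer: 63922139061/70964786 ≈ 900.76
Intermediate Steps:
o = 336326 (o = 3 - (-209200 - 1*127123) = 3 - (-209200 - 127123) = 3 - 1*(-336323) = 3 + 336323 = 336326)
(-49666 - 1*58631)/o + 380256/a(-428) = (-49666 - 1*58631)/336326 + 380256/422 = (-49666 - 58631)*(1/336326) + 380256*(1/422) = -108297*1/336326 + 190128/211 = -108297/336326 + 190128/211 = 63922139061/70964786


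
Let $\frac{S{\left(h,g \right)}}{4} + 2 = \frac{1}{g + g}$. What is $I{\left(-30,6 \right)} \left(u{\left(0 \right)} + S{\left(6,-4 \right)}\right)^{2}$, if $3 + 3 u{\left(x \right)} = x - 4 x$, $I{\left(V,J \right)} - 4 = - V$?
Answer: $\frac{6137}{2} \approx 3068.5$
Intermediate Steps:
$I{\left(V,J \right)} = 4 - V$
$S{\left(h,g \right)} = -8 + \frac{2}{g}$ ($S{\left(h,g \right)} = -8 + \frac{4}{g + g} = -8 + \frac{4}{2 g} = -8 + 4 \frac{1}{2 g} = -8 + \frac{2}{g}$)
$u{\left(x \right)} = -1 - x$ ($u{\left(x \right)} = -1 + \frac{x - 4 x}{3} = -1 + \frac{\left(-3\right) x}{3} = -1 - x$)
$I{\left(-30,6 \right)} \left(u{\left(0 \right)} + S{\left(6,-4 \right)}\right)^{2} = \left(4 - -30\right) \left(\left(-1 - 0\right) - \left(8 - \frac{2}{-4}\right)\right)^{2} = \left(4 + 30\right) \left(\left(-1 + 0\right) + \left(-8 + 2 \left(- \frac{1}{4}\right)\right)\right)^{2} = 34 \left(-1 - \frac{17}{2}\right)^{2} = 34 \left(- \frac{19}{2}\right)^{2} = 34 \cdot \frac{361}{4} = \frac{6137}{2}$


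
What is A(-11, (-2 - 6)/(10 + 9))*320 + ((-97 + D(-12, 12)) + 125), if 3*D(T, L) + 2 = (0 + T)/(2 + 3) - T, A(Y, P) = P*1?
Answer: -29698/285 ≈ -104.20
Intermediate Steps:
A(Y, P) = P
D(T, L) = -2/3 - 4*T/15 (D(T, L) = -2/3 + ((0 + T)/(2 + 3) - T)/3 = -2/3 + (T/5 - T)/3 = -2/3 + (-4*T/5)/3 = -2/3 - 4*T/15)
A(-11, (-2 - 6)/(10 + 9))*320 + ((-97 + D(-12, 12)) + 125) = ((-2 - 6)/(10 + 9))*320 + ((-97 + (-2/3 - 4/15*(-12))) + 125) = -8/19*320 + ((-97 + (-2/3 + 16/5)) + 125) = -8*1/19*320 + ((-97 + 38/15) + 125) = -8/19*320 + (-1417/15 + 125) = -2560/19 + 458/15 = -29698/285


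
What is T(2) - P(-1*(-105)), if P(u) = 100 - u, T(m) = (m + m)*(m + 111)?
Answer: 457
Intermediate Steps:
T(m) = 2*m*(111 + m) (T(m) = (2*m)*(111 + m) = 2*m*(111 + m))
T(2) - P(-1*(-105)) = 2*2*(111 + 2) - (100 - (-1)*(-105)) = 2*2*113 - (100 - 1*105) = 452 - (100 - 105) = 452 - 1*(-5) = 452 + 5 = 457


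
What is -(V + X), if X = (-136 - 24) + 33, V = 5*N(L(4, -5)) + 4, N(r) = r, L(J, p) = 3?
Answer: 108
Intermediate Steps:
V = 19 (V = 5*3 + 4 = 15 + 4 = 19)
X = -127 (X = -160 + 33 = -127)
-(V + X) = -(19 - 127) = -1*(-108) = 108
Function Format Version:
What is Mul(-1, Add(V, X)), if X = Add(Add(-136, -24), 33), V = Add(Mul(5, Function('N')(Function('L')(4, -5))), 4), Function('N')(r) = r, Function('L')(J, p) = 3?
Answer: 108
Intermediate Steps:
V = 19 (V = Add(Mul(5, 3), 4) = Add(15, 4) = 19)
X = -127 (X = Add(-160, 33) = -127)
Mul(-1, Add(V, X)) = Mul(-1, Add(19, -127)) = Mul(-1, -108) = 108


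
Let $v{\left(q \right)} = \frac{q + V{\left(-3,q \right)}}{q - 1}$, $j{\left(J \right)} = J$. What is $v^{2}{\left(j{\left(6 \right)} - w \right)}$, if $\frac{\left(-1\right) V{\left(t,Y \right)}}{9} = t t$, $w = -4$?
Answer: $\frac{5041}{81} \approx 62.235$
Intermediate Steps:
$V{\left(t,Y \right)} = - 9 t^{2}$ ($V{\left(t,Y \right)} = - 9 t t = - 9 t^{2}$)
$v{\left(q \right)} = \frac{-81 + q}{-1 + q}$ ($v{\left(q \right)} = \frac{q - 9 \left(-3\right)^{2}}{q - 1} = \frac{q - 81}{-1 + q} = \frac{-81 + q}{-1 + q}$)
$v^{2}{\left(j{\left(6 \right)} - w \right)} = \left(\frac{-81 + \left(6 - -4\right)}{-1 + \left(6 - -4\right)}\right)^{2} = \left(\frac{-81 + \left(6 + 4\right)}{-1 + \left(6 + 4\right)}\right)^{2} = \left(\frac{-81 + 10}{-1 + 10}\right)^{2} = \left(\frac{1}{9} \left(-71\right)\right)^{2} = \left(- \frac{71}{9}\right)^{2} = \frac{5041}{81}$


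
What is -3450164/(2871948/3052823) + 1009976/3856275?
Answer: -3384761591077087171/922918439475 ≈ -3.6675e+6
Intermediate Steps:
-3450164/(2871948/3052823) + 1009976/3856275 = -3450164/(2871948*(1/3052823)) + 1009976*(1/3856275) = -3450164/2871948/3052823 + 1009976/3856275 = -3450164*3052823/2871948 + 1009976/3856275 = -2633185003243/717987 + 1009976/3856275 = -3384761591077087171/922918439475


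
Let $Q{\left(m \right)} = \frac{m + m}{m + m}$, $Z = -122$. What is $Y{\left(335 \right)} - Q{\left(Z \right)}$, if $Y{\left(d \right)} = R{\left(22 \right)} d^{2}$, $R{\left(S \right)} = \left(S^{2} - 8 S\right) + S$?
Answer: $37034249$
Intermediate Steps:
$R{\left(S \right)} = S^{2} - 7 S$
$Y{\left(d \right)} = 330 d^{2}$ ($Y{\left(d \right)} = 22 \left(-7 + 22\right) d^{2} = 22 \cdot 15 d^{2} = 330 d^{2}$)
$Q{\left(m \right)} = 1$ ($Q{\left(m \right)} = \frac{2 m}{2 m} = 2 m \frac{1}{2 m} = 1$)
$Y{\left(335 \right)} - Q{\left(Z \right)} = 330 \cdot 335^{2} - 1 = 330 \cdot 112225 - 1 = 37034250 - 1 = 37034249$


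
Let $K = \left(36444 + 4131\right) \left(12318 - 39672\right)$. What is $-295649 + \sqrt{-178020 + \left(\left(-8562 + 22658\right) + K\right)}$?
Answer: $-295649 + i \sqrt{1110052474} \approx -2.9565 \cdot 10^{5} + 33317.0 i$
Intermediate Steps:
$K = -1109888550$ ($K = 40575 \left(-27354\right) = -1109888550$)
$-295649 + \sqrt{-178020 + \left(\left(-8562 + 22658\right) + K\right)} = -295649 + \sqrt{-178020 + \left(\left(-8562 + 22658\right) - 1109888550\right)} = -295649 + \sqrt{-178020 + \left(14096 - 1109888550\right)} = -295649 + \sqrt{-178020 - 1109874454} = -295649 + \sqrt{-1110052474} = -295649 + i \sqrt{1110052474}$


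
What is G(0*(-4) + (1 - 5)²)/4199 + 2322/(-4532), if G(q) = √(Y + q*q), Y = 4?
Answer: -1161/2266 + 2*√65/4199 ≈ -0.50852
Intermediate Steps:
G(q) = √(4 + q²) (G(q) = √(4 + q*q) = √(4 + q²))
G(0*(-4) + (1 - 5)²)/4199 + 2322/(-4532) = √(4 + (0*(-4) + (1 - 5)²)²)/4199 + 2322/(-4532) = √(4 + (0 + (-4)²)²)*(1/4199) + 2322*(-1/4532) = √(4 + (0 + 16)²)*(1/4199) - 1161/2266 = √(4 + 16²)*(1/4199) - 1161/2266 = √(4 + 256)*(1/4199) - 1161/2266 = √260*(1/4199) - 1161/2266 = (2*√65)*(1/4199) - 1161/2266 = 2*√65/4199 - 1161/2266 = -1161/2266 + 2*√65/4199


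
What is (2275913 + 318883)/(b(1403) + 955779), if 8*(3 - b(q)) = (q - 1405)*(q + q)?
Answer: 5189592/1912967 ≈ 2.7128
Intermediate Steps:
b(q) = 3 - q*(-1405 + q)/4 (b(q) = 3 - (q - 1405)*(q + q)/8 = 3 - (-1405 + q)*2*q/8 = 3 - q*(-1405 + q)/4)
(2275913 + 318883)/(b(1403) + 955779) = (2275913 + 318883)/((3 - ¼*1403² + (1405/4)*1403) + 955779) = 2594796/((3 - ¼*1968409 + 1971215/4) + 955779) = 2594796/((3 - 1968409/4 + 1971215/4) + 955779) = 2594796/(1409/2 + 955779) = 2594796/(1912967/2) = 2594796*(2/1912967) = 5189592/1912967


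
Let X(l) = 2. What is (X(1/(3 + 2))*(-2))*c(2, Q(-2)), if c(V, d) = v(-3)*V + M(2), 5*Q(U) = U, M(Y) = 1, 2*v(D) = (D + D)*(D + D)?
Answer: -148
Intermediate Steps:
v(D) = 2*D² (v(D) = ((D + D)*(D + D))/2 = ((2*D)*(2*D))/2 = (4*D²)/2 = 2*D²)
Q(U) = U/5
c(V, d) = 1 + 18*V (c(V, d) = (2*(-3)²)*V + 1 = (2*9)*V + 1 = 18*V + 1 = 1 + 18*V)
(X(1/(3 + 2))*(-2))*c(2, Q(-2)) = (2*(-2))*(1 + 18*2) = -4*(1 + 36) = -4*37 = -148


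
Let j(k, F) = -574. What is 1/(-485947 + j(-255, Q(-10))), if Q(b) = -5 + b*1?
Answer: -1/486521 ≈ -2.0554e-6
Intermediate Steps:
Q(b) = -5 + b
1/(-485947 + j(-255, Q(-10))) = 1/(-485947 - 574) = 1/(-486521) = -1/486521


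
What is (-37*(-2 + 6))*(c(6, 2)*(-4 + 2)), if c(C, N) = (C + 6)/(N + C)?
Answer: 444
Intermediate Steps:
c(C, N) = (6 + C)/(C + N)
(-37*(-2 + 6))*(c(6, 2)*(-4 + 2)) = (-37*(-2 + 6))*(((6 + 6)/(6 + 2))*(-4 + 2)) = (-37*4)*((12/8)*(-2)) = -148*(⅛)*12*(-2) = -222*(-2) = -148*(-3) = 444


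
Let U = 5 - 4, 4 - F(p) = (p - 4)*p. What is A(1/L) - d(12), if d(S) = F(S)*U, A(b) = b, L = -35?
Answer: 3219/35 ≈ 91.971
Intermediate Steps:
F(p) = 4 - p*(-4 + p) (F(p) = 4 - (p - 4)*p = 4 - (-4 + p)*p = 4 - p*(-4 + p))
U = 1
d(S) = 4 - S² + 4*S (d(S) = (4 - S² + 4*S)*1 = 4 - S² + 4*S)
A(1/L) - d(12) = 1/(-35) - (4 - 1*12² + 4*12) = -1/35 - (4 - 1*144 + 48) = -1/35 - (4 - 144 + 48) = -1/35 - 1*(-92) = -1/35 + 92 = 3219/35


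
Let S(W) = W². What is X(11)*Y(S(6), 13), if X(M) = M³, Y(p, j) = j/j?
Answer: 1331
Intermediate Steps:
Y(p, j) = 1
X(11)*Y(S(6), 13) = 11³*1 = 1331*1 = 1331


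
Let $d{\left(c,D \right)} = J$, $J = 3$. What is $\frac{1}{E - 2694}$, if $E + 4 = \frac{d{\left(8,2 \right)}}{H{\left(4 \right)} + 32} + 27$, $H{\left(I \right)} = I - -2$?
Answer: $- \frac{38}{101495} \approx -0.0003744$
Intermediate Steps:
$H{\left(I \right)} = 2 + I$ ($H{\left(I \right)} = I + 2 = 2 + I$)
$d{\left(c,D \right)} = 3$
$E = \frac{877}{38}$ ($E = -4 + \left(\frac{3}{\left(2 + 4\right) + 32} + 27\right) = -4 + \left(\frac{3}{6 + 32} + 27\right) = -4 + \left(\frac{3}{38} + 27\right) = -4 + \frac{1029}{38} = \frac{877}{38} \approx 23.079$)
$\frac{1}{E - 2694} = \frac{1}{\frac{877}{38} - 2694} = \frac{1}{- \frac{101495}{38}} = - \frac{38}{101495}$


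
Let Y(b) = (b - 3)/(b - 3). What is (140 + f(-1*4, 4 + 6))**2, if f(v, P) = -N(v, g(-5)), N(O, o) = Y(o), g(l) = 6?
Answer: 19321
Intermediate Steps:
Y(b) = 1 (Y(b) = (-3 + b)/(-3 + b) = 1)
N(O, o) = 1
f(v, P) = -1 (f(v, P) = -1*1 = -1)
(140 + f(-1*4, 4 + 6))**2 = (140 - 1)**2 = 139**2 = 19321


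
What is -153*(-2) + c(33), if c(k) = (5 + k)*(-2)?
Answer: 230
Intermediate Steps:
c(k) = -10 - 2*k
-153*(-2) + c(33) = -153*(-2) + (-10 - 2*33) = 306 + (-10 - 66) = 306 - 76 = 230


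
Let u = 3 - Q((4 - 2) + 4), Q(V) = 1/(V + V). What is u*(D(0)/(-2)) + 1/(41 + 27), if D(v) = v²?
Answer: 1/68 ≈ 0.014706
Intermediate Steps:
Q(V) = 1/(2*V)
u = 35/12 (u = 3 - 1/(2*((4 - 2) + 4)) = 3 - 1/(2*(2 + 4)) = 3 - 1/(2*6) = 3 - 1*1/12 = 3 - 1/12 = 35/12 ≈ 2.9167)
u*(D(0)/(-2)) + 1/(41 + 27) = 35*(0²/(-2))/12 + 1/(41 + 27) = 35*(0*(-½))/12 + 1/68 = (35/12)*0 + 1/68 = 0 + 1/68 = 1/68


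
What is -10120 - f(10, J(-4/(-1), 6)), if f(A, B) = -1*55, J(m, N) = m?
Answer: -10065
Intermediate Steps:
f(A, B) = -55
-10120 - f(10, J(-4/(-1), 6)) = -10120 - 1*(-55) = -10120 + 55 = -10065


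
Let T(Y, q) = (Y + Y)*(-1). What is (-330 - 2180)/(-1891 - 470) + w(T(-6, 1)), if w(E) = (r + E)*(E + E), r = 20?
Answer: 1815758/2361 ≈ 769.06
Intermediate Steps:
T(Y, q) = -2*Y (T(Y, q) = (2*Y)*(-1) = -2*Y)
w(E) = 2*E*(20 + E) (w(E) = (20 + E)*(E + E) = (20 + E)*(2*E) = 2*E*(20 + E))
(-330 - 2180)/(-1891 - 470) + w(T(-6, 1)) = (-330 - 2180)/(-1891 - 470) + 2*(-2*(-6))*(20 - 2*(-6)) = -2510/(-2361) + 2*12*(20 + 12) = -2510*(-1/2361) + 2*12*32 = 2510/2361 + 768 = 1815758/2361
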